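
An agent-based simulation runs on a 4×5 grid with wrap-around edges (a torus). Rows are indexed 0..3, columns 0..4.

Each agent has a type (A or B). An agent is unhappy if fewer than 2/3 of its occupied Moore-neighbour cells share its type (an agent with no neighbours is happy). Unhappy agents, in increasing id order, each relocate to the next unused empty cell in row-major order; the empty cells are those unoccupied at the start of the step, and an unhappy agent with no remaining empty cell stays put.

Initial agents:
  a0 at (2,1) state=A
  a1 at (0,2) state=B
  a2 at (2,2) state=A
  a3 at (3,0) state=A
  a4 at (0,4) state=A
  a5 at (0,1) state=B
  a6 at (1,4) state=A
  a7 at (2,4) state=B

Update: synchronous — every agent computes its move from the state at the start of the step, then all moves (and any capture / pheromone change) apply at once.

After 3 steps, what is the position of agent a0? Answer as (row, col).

t=1: a0@(2,1):A a1@(0,2):B a2@(2,2):A a3@(0,0):A a4@(0,4):A a5@(0,3):B a6@(1,0):A a7@(1,1):B
t=2: a0@(2,1):A a1@(0,2):B a2@(0,1):A a3@(0,0):A a4@(0,4):A a5@(1,2):B a6@(1,0):A a7@(1,3):B
t=3: a0@(0,3):A a1@(0,2):B a2@(1,1):A a3@(0,0):A a4@(0,4):A a5@(1,4):B a6@(1,0):A a7@(1,3):B

(0, 3)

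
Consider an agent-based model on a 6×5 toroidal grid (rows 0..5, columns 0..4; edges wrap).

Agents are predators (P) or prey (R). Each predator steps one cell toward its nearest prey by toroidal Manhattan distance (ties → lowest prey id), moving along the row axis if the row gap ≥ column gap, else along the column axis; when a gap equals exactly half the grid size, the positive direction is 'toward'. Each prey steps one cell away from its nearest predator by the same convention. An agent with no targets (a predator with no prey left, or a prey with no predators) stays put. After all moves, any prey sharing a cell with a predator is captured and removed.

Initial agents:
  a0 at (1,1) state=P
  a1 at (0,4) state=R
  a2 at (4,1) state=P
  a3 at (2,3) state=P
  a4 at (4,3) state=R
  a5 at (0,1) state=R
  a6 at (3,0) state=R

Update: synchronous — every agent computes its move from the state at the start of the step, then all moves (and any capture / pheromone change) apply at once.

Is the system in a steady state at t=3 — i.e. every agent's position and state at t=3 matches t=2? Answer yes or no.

t=1: a0@(0,1):P a1@(0,3):R a2@(4,2):P a3@(3,3):P a4@(4,4):R a5@(5,1):R a6@(2,0):R
t=2: a0@(5,1):P a1@(0,4):R a2@(4,3):P a3@(4,3):P a4@(4,0):R a5@(4,1):R a6@(3,0):R
t=3: a0@(4,1):P a1@(0,3):R a2@(4,4):P a3@(4,4):P a4@(3,0):R a5@(3,1):R a6@(2,0):R

no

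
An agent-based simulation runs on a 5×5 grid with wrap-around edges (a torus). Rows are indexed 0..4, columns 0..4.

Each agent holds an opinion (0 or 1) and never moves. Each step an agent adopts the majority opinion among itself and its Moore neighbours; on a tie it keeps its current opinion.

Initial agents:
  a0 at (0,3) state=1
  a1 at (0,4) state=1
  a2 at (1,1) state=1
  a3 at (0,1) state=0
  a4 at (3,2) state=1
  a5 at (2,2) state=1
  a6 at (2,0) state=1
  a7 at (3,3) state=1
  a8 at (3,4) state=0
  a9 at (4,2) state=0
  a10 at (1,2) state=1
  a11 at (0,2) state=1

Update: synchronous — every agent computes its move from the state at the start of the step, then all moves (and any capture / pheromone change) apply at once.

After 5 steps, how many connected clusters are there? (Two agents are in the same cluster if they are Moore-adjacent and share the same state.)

1

t=1: a0@(0,3):1 a1@(0,4):1 a2@(1,1):1 a3@(0,1):1 a4@(3,2):1 a5@(2,2):1 a6@(2,0):1 a7@(3,3):1 a8@(3,4):1 a9@(4,2):1 a10@(1,2):1 a11@(0,2):1
t=2: (unchanged — steady state)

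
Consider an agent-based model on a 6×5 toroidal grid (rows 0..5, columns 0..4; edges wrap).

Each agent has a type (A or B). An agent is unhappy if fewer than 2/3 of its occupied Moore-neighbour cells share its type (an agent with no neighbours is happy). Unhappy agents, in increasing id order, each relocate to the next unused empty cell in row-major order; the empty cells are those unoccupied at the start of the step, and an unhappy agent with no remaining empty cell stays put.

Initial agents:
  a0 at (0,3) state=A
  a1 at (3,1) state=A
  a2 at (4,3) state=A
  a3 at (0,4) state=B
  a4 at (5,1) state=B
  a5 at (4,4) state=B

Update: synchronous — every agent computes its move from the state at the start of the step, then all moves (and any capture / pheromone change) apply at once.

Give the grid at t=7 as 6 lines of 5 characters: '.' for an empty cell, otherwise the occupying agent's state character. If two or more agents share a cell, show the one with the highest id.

t=1: a0@(0,0):A a1@(3,1):A a2@(0,1):A a3@(0,2):B a4@(5,1):B a5@(1,0):B
t=2: a0@(0,3):A a1@(3,1):A a2@(0,4):A a3@(1,1):B a4@(1,2):B a5@(1,3):B
t=3: a0@(0,0):A a1@(3,1):A a2@(0,1):A a3@(1,1):B a4@(1,2):B a5@(0,2):B
t=4: a0@(0,3):A a1@(3,1):A a2@(0,4):A a3@(1,0):B a4@(1,2):B a5@(0,2):B
t=5: a0@(0,0):A a1@(3,1):A a2@(0,1):A a3@(1,1):B a4@(1,3):B a5@(1,4):B
t=6: a0@(0,2):A a1@(3,1):A a2@(0,3):A a3@(0,4):B a4@(1,3):B a5@(1,0):B
t=7: a0@(0,0):A a1@(3,1):A a2@(0,1):A a3@(0,4):B a4@(1,1):B a5@(1,0):B

AA..B
BB...
.....
.A...
.....
.....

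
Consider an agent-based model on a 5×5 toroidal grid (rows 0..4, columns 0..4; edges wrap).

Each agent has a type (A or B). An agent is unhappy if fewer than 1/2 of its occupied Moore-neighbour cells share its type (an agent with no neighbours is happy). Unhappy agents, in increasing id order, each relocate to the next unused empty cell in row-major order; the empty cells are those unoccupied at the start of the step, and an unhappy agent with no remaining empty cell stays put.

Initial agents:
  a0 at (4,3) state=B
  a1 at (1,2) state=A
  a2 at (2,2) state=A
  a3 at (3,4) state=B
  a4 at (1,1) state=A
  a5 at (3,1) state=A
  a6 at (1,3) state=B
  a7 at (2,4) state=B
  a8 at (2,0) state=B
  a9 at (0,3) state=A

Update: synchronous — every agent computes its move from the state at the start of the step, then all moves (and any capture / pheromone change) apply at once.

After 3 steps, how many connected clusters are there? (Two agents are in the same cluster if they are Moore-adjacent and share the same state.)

t=1: a0@(4,3):B a1@(1,2):A a2@(2,2):A a3@(3,4):B a4@(1,1):A a5@(3,1):A a6@(0,0):B a7@(2,4):B a8@(2,0):B a9@(0,1):A
t=2: a0@(4,3):B a1@(1,2):A a2@(2,2):A a3@(3,4):B a4@(1,1):A a5@(3,1):A a6@(0,2):B a7@(2,4):B a8@(2,0):B a9@(0,1):A
t=3: a0@(4,3):B a1@(1,2):A a2@(2,2):A a3@(3,4):B a4@(1,1):A a5@(3,1):A a6@(0,0):B a7@(2,4):B a8@(2,0):B a9@(0,1):A

3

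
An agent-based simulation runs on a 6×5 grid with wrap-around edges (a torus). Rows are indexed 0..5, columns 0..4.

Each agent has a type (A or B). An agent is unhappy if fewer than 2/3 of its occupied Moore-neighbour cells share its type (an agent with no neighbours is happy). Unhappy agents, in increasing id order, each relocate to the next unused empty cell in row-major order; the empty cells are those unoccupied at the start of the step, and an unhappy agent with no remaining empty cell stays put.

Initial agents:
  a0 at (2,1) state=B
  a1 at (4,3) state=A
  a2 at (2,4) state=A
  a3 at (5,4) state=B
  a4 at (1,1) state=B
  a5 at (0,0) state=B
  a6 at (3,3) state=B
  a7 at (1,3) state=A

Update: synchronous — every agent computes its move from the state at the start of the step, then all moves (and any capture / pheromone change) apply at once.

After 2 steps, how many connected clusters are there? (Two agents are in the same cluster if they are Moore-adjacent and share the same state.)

t=1: a0@(2,1):B a1@(0,1):A a2@(0,2):A a3@(0,3):B a4@(1,1):B a5@(0,0):B a6@(0,4):B a7@(1,3):A
t=2: a0@(2,1):B a1@(1,0):A a2@(1,2):A a3@(1,4):B a4@(2,0):B a5@(0,0):B a6@(0,4):B a7@(2,2):A

3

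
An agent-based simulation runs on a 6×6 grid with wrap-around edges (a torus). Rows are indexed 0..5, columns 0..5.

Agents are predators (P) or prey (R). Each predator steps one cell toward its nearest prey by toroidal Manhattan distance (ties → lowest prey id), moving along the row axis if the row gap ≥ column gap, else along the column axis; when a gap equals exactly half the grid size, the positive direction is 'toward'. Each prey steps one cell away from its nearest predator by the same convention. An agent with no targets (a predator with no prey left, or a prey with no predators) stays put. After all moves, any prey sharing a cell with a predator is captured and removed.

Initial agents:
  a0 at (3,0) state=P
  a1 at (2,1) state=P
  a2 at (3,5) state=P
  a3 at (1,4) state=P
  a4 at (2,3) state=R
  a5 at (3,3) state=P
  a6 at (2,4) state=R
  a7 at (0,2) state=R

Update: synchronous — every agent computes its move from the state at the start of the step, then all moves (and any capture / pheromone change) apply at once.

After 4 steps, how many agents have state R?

3

t=1: a0@(3,5):P a1@(2,2):P a2@(2,5):P a3@(2,4):P a4@(1,3):R a5@(2,3):P a6@(3,4):R a7@(5,2):R
t=2: a0@(3,4):P a1@(1,2):P a2@(3,5):P a3@(3,4):P a4@(0,3):R a5@(1,3):P a6@(3,3):R a7@(4,2):R
t=3: a0@(3,3):P a1@(0,2):P a2@(3,4):P a3@(3,3):P a4@(5,3):R a5@(0,3):P a6@(3,2):R a7@(4,1):R
t=4: a0@(3,2):P a1@(5,2):P a2@(3,3):P a3@(3,2):P a4@(4,3):R a5@(5,3):P a6@(3,1):R a7@(4,0):R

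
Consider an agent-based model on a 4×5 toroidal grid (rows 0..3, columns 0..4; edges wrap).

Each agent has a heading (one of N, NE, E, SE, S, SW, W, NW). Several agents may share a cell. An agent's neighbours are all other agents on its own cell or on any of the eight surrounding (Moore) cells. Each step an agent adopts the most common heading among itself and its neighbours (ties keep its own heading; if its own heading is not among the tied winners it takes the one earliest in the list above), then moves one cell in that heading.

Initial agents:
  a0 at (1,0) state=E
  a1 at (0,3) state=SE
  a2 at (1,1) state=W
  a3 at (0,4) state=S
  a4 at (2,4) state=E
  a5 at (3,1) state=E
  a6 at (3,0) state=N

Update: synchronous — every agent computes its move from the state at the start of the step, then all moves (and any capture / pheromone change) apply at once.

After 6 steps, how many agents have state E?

t=1: a0@(1,1):E a1@(1,4):SE a2@(1,0):W a3@(1,4):S a4@(2,0):E a5@(3,2):E a6@(3,1):E
t=2: a0@(1,2):E a1@(2,0):SE a2@(1,1):E a3@(2,4):S a4@(2,1):E a5@(3,3):E a6@(3,2):E
t=3: a0@(1,3):E a1@(2,1):E a2@(1,2):E a3@(3,4):S a4@(2,2):E a5@(3,4):E a6@(3,3):E
t=4: a0@(1,4):E a1@(2,2):E a2@(1,3):E a3@(3,0):E a4@(2,3):E a5@(3,0):E a6@(3,4):E
t=5: a0@(1,0):E a1@(2,3):E a2@(1,4):E a3@(3,1):E a4@(2,4):E a5@(3,1):E a6@(3,0):E
t=6: a0@(1,1):E a1@(2,4):E a2@(1,0):E a3@(3,2):E a4@(2,0):E a5@(3,2):E a6@(3,1):E

7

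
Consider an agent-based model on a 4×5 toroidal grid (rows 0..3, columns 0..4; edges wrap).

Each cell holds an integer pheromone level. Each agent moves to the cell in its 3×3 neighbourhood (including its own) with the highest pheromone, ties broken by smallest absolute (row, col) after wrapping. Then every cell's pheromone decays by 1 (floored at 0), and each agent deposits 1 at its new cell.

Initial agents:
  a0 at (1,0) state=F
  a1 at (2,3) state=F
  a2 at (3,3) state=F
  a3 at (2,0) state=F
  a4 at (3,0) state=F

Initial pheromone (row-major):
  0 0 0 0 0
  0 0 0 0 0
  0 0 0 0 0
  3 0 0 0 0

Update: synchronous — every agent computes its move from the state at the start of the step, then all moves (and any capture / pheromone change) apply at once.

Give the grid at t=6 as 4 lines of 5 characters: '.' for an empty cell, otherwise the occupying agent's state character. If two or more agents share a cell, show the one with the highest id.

t=1: a0@(0,0) a1@(1,2) a2@(0,2) a3@(3,0) a4@(3,0) | pheromone: 1 0 1 0 0 / 0 0 1 0 0 / 0 0 0 0 0 / 4 0 0 0 0
t=2: a0@(3,0) a1@(0,2) a2@(0,2) a3@(3,0) a4@(3,0) | pheromone: 0 0 2 0 0 / 0 0 0 0 0 / 0 0 0 0 0 / 6 0 0 0 0
t=3: a0@(3,0) a1@(0,2) a2@(0,2) a3@(3,0) a4@(3,0) | pheromone: 0 0 3 0 0 / 0 0 0 0 0 / 0 0 0 0 0 / 8 0 0 0 0
t=4: a0@(3,0) a1@(0,2) a2@(0,2) a3@(3,0) a4@(3,0) | pheromone: 0 0 4 0 0 / 0 0 0 0 0 / 0 0 0 0 0 / 10 0 0 0 0
t=5: a0@(3,0) a1@(0,2) a2@(0,2) a3@(3,0) a4@(3,0) | pheromone: 0 0 5 0 0 / 0 0 0 0 0 / 0 0 0 0 0 / 12 0 0 0 0
t=6: a0@(3,0) a1@(0,2) a2@(0,2) a3@(3,0) a4@(3,0) | pheromone: 0 0 6 0 0 / 0 0 0 0 0 / 0 0 0 0 0 / 14 0 0 0 0

..F..
.....
.....
F....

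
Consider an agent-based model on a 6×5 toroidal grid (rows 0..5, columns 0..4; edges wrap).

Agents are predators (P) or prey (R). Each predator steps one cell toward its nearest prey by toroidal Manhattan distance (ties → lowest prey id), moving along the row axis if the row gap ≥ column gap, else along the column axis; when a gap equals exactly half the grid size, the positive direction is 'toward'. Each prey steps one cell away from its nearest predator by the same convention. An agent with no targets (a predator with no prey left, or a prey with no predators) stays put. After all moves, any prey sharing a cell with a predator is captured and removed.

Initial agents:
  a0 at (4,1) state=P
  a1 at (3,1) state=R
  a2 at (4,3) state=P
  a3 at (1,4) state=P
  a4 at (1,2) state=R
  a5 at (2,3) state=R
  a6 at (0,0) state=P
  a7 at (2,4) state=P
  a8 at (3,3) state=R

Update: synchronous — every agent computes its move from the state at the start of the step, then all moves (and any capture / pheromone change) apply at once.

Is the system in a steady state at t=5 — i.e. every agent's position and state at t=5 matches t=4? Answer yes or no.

t=1: a0@(3,1):P a1@(2,1):R a2@(3,3):P a3@(1,3):P a4@(1,1):R a5@(2,2):R a6@(0,1):P a7@(2,3):P
t=2: a0@(2,1):P a2@(2,3):P a3@(1,2):P a6@(1,1):P a7@(2,2):P
t=3: (unchanged — steady state)

yes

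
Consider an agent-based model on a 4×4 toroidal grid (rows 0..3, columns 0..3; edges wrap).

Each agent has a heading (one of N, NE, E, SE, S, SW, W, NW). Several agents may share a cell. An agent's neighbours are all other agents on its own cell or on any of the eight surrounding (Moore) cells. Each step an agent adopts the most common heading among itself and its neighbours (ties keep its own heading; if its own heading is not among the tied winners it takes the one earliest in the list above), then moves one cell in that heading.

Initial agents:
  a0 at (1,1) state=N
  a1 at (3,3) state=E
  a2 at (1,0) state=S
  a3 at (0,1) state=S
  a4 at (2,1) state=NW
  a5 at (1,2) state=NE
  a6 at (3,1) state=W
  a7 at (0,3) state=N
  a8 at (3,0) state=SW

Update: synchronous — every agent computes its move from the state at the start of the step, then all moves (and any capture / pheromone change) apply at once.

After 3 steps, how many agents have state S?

t=1: a0@(2,1):S a1@(3,0):E a2@(2,0):S a3@(1,1):S a4@(1,0):NW a5@(0,2):N a6@(3,0):W a7@(3,3):N a8@(0,3):SW
t=2: a0@(3,1):S a1@(0,0):S a2@(3,0):S a3@(2,1):S a4@(2,0):S a5@(3,2):N a6@(0,0):S a7@(2,3):N a8@(3,3):N
t=3: a0@(0,1):S a1@(1,0):S a2@(0,0):S a3@(3,1):S a4@(3,0):S a5@(2,2):N a6@(1,0):S a7@(1,3):N a8@(0,3):S

7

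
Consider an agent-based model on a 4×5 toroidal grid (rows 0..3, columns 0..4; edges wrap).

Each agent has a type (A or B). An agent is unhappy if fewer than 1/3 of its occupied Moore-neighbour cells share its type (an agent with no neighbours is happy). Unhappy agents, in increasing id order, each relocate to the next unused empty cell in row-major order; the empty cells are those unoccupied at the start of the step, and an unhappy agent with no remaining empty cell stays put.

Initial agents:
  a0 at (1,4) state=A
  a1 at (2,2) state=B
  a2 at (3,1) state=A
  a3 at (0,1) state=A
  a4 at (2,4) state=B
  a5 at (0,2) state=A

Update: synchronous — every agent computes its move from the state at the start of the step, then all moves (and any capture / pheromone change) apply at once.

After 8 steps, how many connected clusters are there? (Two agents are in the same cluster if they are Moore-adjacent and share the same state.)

2

t=1: a0@(0,0):A a1@(0,3):B a2@(3,1):A a3@(0,1):A a4@(0,4):B a5@(0,2):A
t=2: (unchanged — steady state)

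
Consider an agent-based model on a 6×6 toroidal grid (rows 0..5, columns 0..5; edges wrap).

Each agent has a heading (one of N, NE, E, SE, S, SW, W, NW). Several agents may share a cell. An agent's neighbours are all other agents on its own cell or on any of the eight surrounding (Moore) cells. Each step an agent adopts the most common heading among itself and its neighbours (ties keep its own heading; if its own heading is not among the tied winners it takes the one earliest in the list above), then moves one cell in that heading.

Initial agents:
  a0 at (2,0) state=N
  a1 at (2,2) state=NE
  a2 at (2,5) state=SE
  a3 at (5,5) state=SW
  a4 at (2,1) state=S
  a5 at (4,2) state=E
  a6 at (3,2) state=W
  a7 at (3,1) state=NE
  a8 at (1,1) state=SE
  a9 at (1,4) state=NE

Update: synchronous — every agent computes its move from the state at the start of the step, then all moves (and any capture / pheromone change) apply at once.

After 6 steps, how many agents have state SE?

1

t=1: a0@(3,1):SE a1@(1,3):NE a2@(3,0):SE a3@(0,4):SW a4@(1,2):NE a5@(4,3):E a6@(2,3):NE a7@(2,2):NE a8@(2,2):SE a9@(0,5):NE
t=2: a0@(4,2):SE a1@(0,4):NE a2@(4,1):SE a3@(5,5):NE a4@(0,3):NE a5@(4,4):E a6@(1,4):NE a7@(1,3):NE a8@(1,3):NE a9@(5,0):NE
t=3: a0@(5,3):SE a1@(5,5):NE a2@(5,2):SE a3@(4,0):NE a4@(5,4):NE a5@(4,5):E a6@(0,5):NE a7@(0,4):NE a8@(0,4):NE a9@(4,1):NE
t=4: a0@(4,4):NE a1@(4,0):NE a2@(0,3):SE a3@(3,1):NE a4@(4,5):NE a5@(3,0):NE a6@(5,0):NE a7@(5,5):NE a8@(5,5):NE a9@(3,2):NE
t=5: a0@(3,5):NE a1@(3,1):NE a2@(1,4):SE a3@(2,2):NE a4@(3,0):NE a5@(2,1):NE a6@(4,1):NE a7@(4,0):NE a8@(4,0):NE a9@(2,3):NE
t=6: a0@(2,0):NE a1@(2,2):NE a2@(2,5):SE a3@(1,3):NE a4@(2,1):NE a5@(1,2):NE a6@(3,2):NE a7@(3,1):NE a8@(3,1):NE a9@(1,4):NE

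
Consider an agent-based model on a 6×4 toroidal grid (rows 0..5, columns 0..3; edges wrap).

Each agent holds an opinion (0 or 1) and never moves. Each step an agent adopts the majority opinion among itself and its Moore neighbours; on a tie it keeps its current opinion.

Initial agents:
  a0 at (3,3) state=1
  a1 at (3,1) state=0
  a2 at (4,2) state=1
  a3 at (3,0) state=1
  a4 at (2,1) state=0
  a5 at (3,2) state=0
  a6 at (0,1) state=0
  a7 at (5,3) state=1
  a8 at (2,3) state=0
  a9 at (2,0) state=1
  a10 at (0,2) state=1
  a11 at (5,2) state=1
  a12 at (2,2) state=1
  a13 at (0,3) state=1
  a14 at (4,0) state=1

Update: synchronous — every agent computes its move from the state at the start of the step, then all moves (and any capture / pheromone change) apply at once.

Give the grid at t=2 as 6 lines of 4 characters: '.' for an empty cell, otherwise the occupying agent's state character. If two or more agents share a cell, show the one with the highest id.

t=1: a0@(3,3):1 a1@(3,1):1 a2@(4,2):1 a3@(3,0):1 a4@(2,1):0 a5@(3,2):0 a6@(0,1):1 a7@(5,3):1 a8@(2,3):1 a9@(2,0):1 a10@(0,2):1 a11@(5,2):1 a12@(2,2):0 a13@(0,3):1 a14@(4,0):1
t=2: a0@(3,3):1 a1@(3,1):1 a2@(4,2):1 a3@(3,0):1 a4@(2,1):0 a5@(3,2):1 a6@(0,1):1 a7@(5,3):1 a8@(2,3):1 a9@(2,0):1 a10@(0,2):1 a11@(5,2):1 a12@(2,2):0 a13@(0,3):1 a14@(4,0):1

.111
....
1001
1111
1.1.
..11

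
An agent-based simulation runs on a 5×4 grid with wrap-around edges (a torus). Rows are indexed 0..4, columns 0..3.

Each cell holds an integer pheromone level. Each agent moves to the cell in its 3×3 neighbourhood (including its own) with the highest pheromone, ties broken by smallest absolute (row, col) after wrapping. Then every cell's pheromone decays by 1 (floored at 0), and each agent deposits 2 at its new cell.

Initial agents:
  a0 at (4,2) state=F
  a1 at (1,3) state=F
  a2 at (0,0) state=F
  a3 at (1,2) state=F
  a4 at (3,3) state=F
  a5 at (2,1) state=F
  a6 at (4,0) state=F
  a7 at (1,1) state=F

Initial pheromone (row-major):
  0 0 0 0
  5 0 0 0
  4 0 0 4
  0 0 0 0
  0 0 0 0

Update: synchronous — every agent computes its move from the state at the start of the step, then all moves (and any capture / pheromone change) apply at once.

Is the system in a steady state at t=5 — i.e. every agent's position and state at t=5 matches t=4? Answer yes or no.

yes

t=1: a0@(0,1) a1@(1,0) a2@(1,0) a3@(2,3) a4@(2,0) a5@(1,0) a6@(0,0) a7@(1,0) | pheromone: 2 2 0 0 / 12 0 0 0 / 5 0 0 5 / 0 0 0 0 / 0 0 0 0
t=2: a0@(1,0) a1@(1,0) a2@(1,0) a3@(1,0) a4@(1,0) a5@(1,0) a6@(1,0) a7@(1,0) | pheromone: 1 1 0 0 / 27 0 0 0 / 4 0 0 4 / 0 0 0 0 / 0 0 0 0
t=3: a0@(1,0) a1@(1,0) a2@(1,0) a3@(1,0) a4@(1,0) a5@(1,0) a6@(1,0) a7@(1,0) | pheromone: 0 0 0 0 / 42 0 0 0 / 3 0 0 3 / 0 0 0 0 / 0 0 0 0
t=4: a0@(1,0) a1@(1,0) a2@(1,0) a3@(1,0) a4@(1,0) a5@(1,0) a6@(1,0) a7@(1,0) | pheromone: 0 0 0 0 / 57 0 0 0 / 2 0 0 2 / 0 0 0 0 / 0 0 0 0
t=5: a0@(1,0) a1@(1,0) a2@(1,0) a3@(1,0) a4@(1,0) a5@(1,0) a6@(1,0) a7@(1,0) | pheromone: 0 0 0 0 / 72 0 0 0 / 1 0 0 1 / 0 0 0 0 / 0 0 0 0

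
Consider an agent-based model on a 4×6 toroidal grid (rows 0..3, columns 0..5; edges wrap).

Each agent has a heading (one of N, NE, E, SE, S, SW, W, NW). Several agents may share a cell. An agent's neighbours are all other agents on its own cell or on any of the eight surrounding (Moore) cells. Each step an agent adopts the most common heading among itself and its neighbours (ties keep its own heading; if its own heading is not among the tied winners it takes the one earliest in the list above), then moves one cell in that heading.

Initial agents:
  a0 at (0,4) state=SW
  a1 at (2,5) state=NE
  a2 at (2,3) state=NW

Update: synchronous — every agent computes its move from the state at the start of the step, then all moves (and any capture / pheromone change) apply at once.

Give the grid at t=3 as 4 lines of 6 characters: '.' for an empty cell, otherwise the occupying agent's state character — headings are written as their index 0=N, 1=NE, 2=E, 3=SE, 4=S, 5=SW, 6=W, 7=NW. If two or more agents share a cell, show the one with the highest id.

......
......
......
751...

t=1: a0@(1,3):SW a1@(1,0):NE a2@(1,2):NW
t=2: a0@(2,2):SW a1@(0,1):NE a2@(0,1):NW
t=3: a0@(3,1):SW a1@(3,2):NE a2@(3,0):NW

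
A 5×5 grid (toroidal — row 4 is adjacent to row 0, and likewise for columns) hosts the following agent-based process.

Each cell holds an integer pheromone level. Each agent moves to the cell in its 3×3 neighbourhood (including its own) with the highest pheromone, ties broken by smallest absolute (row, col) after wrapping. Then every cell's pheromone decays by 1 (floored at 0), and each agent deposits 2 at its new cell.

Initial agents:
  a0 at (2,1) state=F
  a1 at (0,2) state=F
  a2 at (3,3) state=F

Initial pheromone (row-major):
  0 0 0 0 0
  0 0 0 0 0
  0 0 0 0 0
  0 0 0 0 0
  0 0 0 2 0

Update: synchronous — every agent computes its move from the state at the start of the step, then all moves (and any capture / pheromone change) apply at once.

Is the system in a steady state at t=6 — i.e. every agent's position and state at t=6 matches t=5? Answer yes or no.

t=1: a0@(1,0) a1@(4,3) a2@(4,3) | pheromone: 0 0 0 0 0 / 2 0 0 0 0 / 0 0 0 0 0 / 0 0 0 0 0 / 0 0 0 5 0
t=2: a0@(1,0) a1@(4,3) a2@(4,3) | pheromone: 0 0 0 0 0 / 3 0 0 0 0 / 0 0 0 0 0 / 0 0 0 0 0 / 0 0 0 8 0
t=3: a0@(1,0) a1@(4,3) a2@(4,3) | pheromone: 0 0 0 0 0 / 4 0 0 0 0 / 0 0 0 0 0 / 0 0 0 0 0 / 0 0 0 11 0
t=4: a0@(1,0) a1@(4,3) a2@(4,3) | pheromone: 0 0 0 0 0 / 5 0 0 0 0 / 0 0 0 0 0 / 0 0 0 0 0 / 0 0 0 14 0
t=5: a0@(1,0) a1@(4,3) a2@(4,3) | pheromone: 0 0 0 0 0 / 6 0 0 0 0 / 0 0 0 0 0 / 0 0 0 0 0 / 0 0 0 17 0
t=6: a0@(1,0) a1@(4,3) a2@(4,3) | pheromone: 0 0 0 0 0 / 7 0 0 0 0 / 0 0 0 0 0 / 0 0 0 0 0 / 0 0 0 20 0

yes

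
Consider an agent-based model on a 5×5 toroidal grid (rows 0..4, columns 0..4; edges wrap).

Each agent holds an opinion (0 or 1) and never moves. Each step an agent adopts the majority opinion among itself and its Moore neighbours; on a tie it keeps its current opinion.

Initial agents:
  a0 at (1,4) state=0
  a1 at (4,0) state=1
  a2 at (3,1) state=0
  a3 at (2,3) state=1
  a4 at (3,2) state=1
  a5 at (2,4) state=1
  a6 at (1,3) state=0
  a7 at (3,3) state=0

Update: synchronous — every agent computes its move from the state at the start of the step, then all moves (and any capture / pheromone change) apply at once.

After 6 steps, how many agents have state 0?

t=1: a0@(1,4):0 a1@(4,0):1 a2@(3,1):1 a3@(2,3):1 a4@(3,2):1 a5@(2,4):0 a6@(1,3):0 a7@(3,3):1
t=2: (unchanged — steady state)

3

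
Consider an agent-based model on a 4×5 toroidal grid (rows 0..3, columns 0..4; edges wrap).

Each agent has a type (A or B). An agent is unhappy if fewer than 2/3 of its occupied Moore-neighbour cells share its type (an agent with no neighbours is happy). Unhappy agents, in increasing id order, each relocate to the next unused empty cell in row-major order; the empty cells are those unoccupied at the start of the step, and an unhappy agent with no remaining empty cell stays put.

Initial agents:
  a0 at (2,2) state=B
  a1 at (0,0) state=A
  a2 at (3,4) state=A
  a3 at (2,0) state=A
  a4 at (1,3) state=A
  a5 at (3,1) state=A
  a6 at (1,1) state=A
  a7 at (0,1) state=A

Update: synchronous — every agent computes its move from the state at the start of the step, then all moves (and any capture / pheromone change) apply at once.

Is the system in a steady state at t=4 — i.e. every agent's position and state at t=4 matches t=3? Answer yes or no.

t=1: a0@(0,2):B a1@(0,0):A a2@(3,4):A a3@(2,0):A a4@(0,3):A a5@(3,1):A a6@(1,1):A a7@(0,1):A
t=2: a0@(0,4):B a1@(0,0):A a2@(3,4):A a3@(2,0):A a4@(1,0):A a5@(3,1):A a6@(1,1):A a7@(0,1):A
t=3: a0@(0,2):B a1@(0,0):A a2@(3,4):A a3@(2,0):A a4@(1,0):A a5@(3,1):A a6@(1,1):A a7@(0,1):A
t=4: a0@(0,3):B a1@(0,0):A a2@(3,4):A a3@(2,0):A a4@(1,0):A a5@(3,1):A a6@(1,1):A a7@(0,1):A

no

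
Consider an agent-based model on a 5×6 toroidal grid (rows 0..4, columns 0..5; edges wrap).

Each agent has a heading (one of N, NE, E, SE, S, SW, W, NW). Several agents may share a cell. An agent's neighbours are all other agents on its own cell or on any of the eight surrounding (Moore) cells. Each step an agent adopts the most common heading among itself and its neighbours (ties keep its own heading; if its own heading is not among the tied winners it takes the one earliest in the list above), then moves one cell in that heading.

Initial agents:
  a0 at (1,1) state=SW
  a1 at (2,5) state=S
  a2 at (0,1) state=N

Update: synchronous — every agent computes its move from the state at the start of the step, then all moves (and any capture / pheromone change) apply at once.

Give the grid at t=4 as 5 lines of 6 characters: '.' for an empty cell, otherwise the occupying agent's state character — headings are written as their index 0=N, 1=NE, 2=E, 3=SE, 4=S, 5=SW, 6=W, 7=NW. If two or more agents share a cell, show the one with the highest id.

...5..
.0...4
......
......
......

t=1: a0@(2,0):SW a1@(3,5):S a2@(4,1):N
t=2: a0@(3,5):SW a1@(4,5):S a2@(3,1):N
t=3: a0@(4,4):SW a1@(0,5):S a2@(2,1):N
t=4: a0@(0,3):SW a1@(1,5):S a2@(1,1):N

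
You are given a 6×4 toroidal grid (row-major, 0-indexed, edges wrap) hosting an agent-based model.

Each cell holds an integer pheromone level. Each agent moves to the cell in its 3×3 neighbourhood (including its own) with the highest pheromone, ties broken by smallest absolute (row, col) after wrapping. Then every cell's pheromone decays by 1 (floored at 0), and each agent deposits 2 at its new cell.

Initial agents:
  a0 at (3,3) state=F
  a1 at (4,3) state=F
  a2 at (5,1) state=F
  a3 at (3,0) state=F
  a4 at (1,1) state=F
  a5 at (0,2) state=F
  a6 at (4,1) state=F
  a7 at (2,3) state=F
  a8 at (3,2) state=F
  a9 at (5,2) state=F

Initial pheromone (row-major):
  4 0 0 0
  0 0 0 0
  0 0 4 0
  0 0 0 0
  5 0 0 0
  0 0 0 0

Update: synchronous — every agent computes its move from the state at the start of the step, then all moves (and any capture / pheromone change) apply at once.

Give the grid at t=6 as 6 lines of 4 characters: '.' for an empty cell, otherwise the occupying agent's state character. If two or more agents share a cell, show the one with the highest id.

F...
....
..F.
....
F...
....

t=1: a0@(4,0) a1@(4,0) a2@(4,0) a3@(4,0) a4@(0,0) a5@(0,1) a6@(4,0) a7@(2,2) a8@(2,2) a9@(0,1) | pheromone: 5 4 0 0 / 0 0 0 0 / 0 0 7 0 / 0 0 0 0 / 14 0 0 0 / 0 0 0 0
t=2: a0@(4,0) a1@(4,0) a2@(4,0) a3@(4,0) a4@(0,0) a5@(0,0) a6@(4,0) a7@(2,2) a8@(2,2) a9@(0,0) | pheromone: 10 3 0 0 / 0 0 0 0 / 0 0 10 0 / 0 0 0 0 / 23 0 0 0 / 0 0 0 0
t=3: a0@(4,0) a1@(4,0) a2@(4,0) a3@(4,0) a4@(0,0) a5@(0,0) a6@(4,0) a7@(2,2) a8@(2,2) a9@(0,0) | pheromone: 15 2 0 0 / 0 0 0 0 / 0 0 13 0 / 0 0 0 0 / 32 0 0 0 / 0 0 0 0
t=4: a0@(4,0) a1@(4,0) a2@(4,0) a3@(4,0) a4@(0,0) a5@(0,0) a6@(4,0) a7@(2,2) a8@(2,2) a9@(0,0) | pheromone: 20 1 0 0 / 0 0 0 0 / 0 0 16 0 / 0 0 0 0 / 41 0 0 0 / 0 0 0 0
t=5: a0@(4,0) a1@(4,0) a2@(4,0) a3@(4,0) a4@(0,0) a5@(0,0) a6@(4,0) a7@(2,2) a8@(2,2) a9@(0,0) | pheromone: 25 0 0 0 / 0 0 0 0 / 0 0 19 0 / 0 0 0 0 / 50 0 0 0 / 0 0 0 0
t=6: a0@(4,0) a1@(4,0) a2@(4,0) a3@(4,0) a4@(0,0) a5@(0,0) a6@(4,0) a7@(2,2) a8@(2,2) a9@(0,0) | pheromone: 30 0 0 0 / 0 0 0 0 / 0 0 22 0 / 0 0 0 0 / 59 0 0 0 / 0 0 0 0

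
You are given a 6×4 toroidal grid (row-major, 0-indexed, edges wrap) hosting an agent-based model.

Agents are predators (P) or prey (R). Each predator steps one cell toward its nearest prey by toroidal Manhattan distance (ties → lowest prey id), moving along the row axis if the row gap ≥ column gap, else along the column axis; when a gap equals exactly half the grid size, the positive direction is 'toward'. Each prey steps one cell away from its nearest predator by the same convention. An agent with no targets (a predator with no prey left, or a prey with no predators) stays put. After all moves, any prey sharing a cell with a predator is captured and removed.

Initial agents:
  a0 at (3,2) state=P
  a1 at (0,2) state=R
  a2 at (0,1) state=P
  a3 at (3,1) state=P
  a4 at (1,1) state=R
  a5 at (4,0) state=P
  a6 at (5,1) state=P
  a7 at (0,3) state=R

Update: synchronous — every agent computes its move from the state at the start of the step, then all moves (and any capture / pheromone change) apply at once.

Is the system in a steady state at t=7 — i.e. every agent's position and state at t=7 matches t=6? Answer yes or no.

yes

t=1: a0@(4,2):P a1@(0,3):R a2@(0,2):P a3@(2,1):P a5@(5,0):P a6@(0,1):P
t=2: a0@(5,2):P a2@(0,3):P a3@(1,1):P a5@(0,0):P a6@(0,2):P
t=3: (unchanged — steady state)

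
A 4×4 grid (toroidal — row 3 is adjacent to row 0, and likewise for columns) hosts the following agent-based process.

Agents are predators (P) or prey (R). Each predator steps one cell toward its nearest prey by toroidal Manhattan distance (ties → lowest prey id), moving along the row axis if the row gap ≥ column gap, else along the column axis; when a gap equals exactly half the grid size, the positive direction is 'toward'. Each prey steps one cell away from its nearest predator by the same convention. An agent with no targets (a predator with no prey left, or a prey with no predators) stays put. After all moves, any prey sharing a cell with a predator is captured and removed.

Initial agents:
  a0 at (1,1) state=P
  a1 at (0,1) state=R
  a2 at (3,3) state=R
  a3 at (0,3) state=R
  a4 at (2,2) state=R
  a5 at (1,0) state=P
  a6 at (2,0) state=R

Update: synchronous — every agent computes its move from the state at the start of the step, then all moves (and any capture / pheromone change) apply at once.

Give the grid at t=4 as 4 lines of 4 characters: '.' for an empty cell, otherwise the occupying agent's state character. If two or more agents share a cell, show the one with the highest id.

RR.R
.PP.
....
....

t=1: a0@(0,1):P a1@(3,1):R a2@(2,3):R a3@(3,3):R a4@(3,2):R a5@(2,0):P a6@(3,0):R
t=2: a0@(3,1):P a1@(2,1):R a2@(2,2):R a3@(0,3):R a4@(2,2):R a5@(2,3):P a6@(0,0):R
t=3: a0@(2,1):P a1@(1,1):R a3@(3,3):R a5@(2,2):P a6@(1,0):R
t=4: a0@(1,1):P a1@(0,1):R a3@(0,3):R a5@(1,2):P a6@(0,0):R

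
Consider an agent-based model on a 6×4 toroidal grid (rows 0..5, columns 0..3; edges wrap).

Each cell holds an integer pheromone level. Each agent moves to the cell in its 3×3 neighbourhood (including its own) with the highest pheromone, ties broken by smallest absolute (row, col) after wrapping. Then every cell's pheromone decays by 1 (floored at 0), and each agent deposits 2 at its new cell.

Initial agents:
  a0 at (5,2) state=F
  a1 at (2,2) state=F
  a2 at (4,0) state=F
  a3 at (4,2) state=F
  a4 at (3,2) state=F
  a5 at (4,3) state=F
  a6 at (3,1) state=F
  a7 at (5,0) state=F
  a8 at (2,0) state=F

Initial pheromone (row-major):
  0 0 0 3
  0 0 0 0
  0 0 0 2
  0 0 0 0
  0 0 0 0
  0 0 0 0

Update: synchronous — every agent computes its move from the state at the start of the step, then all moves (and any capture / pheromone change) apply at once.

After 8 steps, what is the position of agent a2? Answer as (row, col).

t=1: a0@(0,3) a1@(2,3) a2@(3,0) a3@(3,1) a4@(2,3) a5@(3,0) a6@(2,0) a7@(0,3) a8@(2,3) | pheromone: 0 0 0 6 / 0 0 0 0 / 2 0 0 7 / 4 2 0 0 / 0 0 0 0 / 0 0 0 0
t=2: a0@(0,3) a1@(2,3) a2@(2,3) a3@(3,0) a4@(2,3) a5@(2,3) a6@(2,3) a7@(0,3) a8@(2,3) | pheromone: 0 0 0 9 / 0 0 0 0 / 1 0 0 18 / 5 1 0 0 / 0 0 0 0 / 0 0 0 0
t=3: a0@(0,3) a1@(2,3) a2@(2,3) a3@(2,3) a4@(2,3) a5@(2,3) a6@(2,3) a7@(0,3) a8@(2,3) | pheromone: 0 0 0 12 / 0 0 0 0 / 0 0 0 31 / 4 0 0 0 / 0 0 0 0 / 0 0 0 0
t=4: a0@(0,3) a1@(2,3) a2@(2,3) a3@(2,3) a4@(2,3) a5@(2,3) a6@(2,3) a7@(0,3) a8@(2,3) | pheromone: 0 0 0 15 / 0 0 0 0 / 0 0 0 44 / 3 0 0 0 / 0 0 0 0 / 0 0 0 0
t=5: a0@(0,3) a1@(2,3) a2@(2,3) a3@(2,3) a4@(2,3) a5@(2,3) a6@(2,3) a7@(0,3) a8@(2,3) | pheromone: 0 0 0 18 / 0 0 0 0 / 0 0 0 57 / 2 0 0 0 / 0 0 0 0 / 0 0 0 0
t=6: a0@(0,3) a1@(2,3) a2@(2,3) a3@(2,3) a4@(2,3) a5@(2,3) a6@(2,3) a7@(0,3) a8@(2,3) | pheromone: 0 0 0 21 / 0 0 0 0 / 0 0 0 70 / 1 0 0 0 / 0 0 0 0 / 0 0 0 0
t=7: a0@(0,3) a1@(2,3) a2@(2,3) a3@(2,3) a4@(2,3) a5@(2,3) a6@(2,3) a7@(0,3) a8@(2,3) | pheromone: 0 0 0 24 / 0 0 0 0 / 0 0 0 83 / 0 0 0 0 / 0 0 0 0 / 0 0 0 0
t=8: a0@(0,3) a1@(2,3) a2@(2,3) a3@(2,3) a4@(2,3) a5@(2,3) a6@(2,3) a7@(0,3) a8@(2,3) | pheromone: 0 0 0 27 / 0 0 0 0 / 0 0 0 96 / 0 0 0 0 / 0 0 0 0 / 0 0 0 0

(2, 3)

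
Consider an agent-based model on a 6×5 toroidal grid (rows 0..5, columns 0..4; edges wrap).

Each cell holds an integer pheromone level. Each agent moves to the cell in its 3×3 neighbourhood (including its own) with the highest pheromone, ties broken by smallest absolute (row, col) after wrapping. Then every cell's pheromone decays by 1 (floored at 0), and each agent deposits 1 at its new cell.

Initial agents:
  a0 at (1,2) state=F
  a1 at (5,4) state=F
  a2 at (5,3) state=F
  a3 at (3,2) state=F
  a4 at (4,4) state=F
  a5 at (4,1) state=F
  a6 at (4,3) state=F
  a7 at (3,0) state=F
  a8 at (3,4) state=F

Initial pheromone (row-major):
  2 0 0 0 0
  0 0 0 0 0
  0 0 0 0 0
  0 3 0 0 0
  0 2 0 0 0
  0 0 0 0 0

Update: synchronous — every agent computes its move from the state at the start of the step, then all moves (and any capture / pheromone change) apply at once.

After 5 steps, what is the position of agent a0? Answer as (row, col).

t=1: a0@(0,1) a1@(0,0) a2@(0,2) a3@(3,1) a4@(3,0) a5@(3,1) a6@(3,2) a7@(3,1) a8@(2,0) | pheromone: 2 1 1 0 0 / 0 0 0 0 0 / 1 0 0 0 0 / 1 5 1 0 0 / 0 1 0 0 0 / 0 0 0 0 0
t=2: a0@(0,0) a1@(0,0) a2@(0,1) a3@(3,1) a4@(3,1) a5@(3,1) a6@(3,1) a7@(3,1) a8@(3,1) | pheromone: 3 1 0 0 0 / 0 0 0 0 0 / 0 0 0 0 0 / 0 10 0 0 0 / 0 0 0 0 0 / 0 0 0 0 0
t=3: a0@(0,0) a1@(0,0) a2@(0,0) a3@(3,1) a4@(3,1) a5@(3,1) a6@(3,1) a7@(3,1) a8@(3,1) | pheromone: 5 0 0 0 0 / 0 0 0 0 0 / 0 0 0 0 0 / 0 15 0 0 0 / 0 0 0 0 0 / 0 0 0 0 0
t=4: a0@(0,0) a1@(0,0) a2@(0,0) a3@(3,1) a4@(3,1) a5@(3,1) a6@(3,1) a7@(3,1) a8@(3,1) | pheromone: 7 0 0 0 0 / 0 0 0 0 0 / 0 0 0 0 0 / 0 20 0 0 0 / 0 0 0 0 0 / 0 0 0 0 0
t=5: a0@(0,0) a1@(0,0) a2@(0,0) a3@(3,1) a4@(3,1) a5@(3,1) a6@(3,1) a7@(3,1) a8@(3,1) | pheromone: 9 0 0 0 0 / 0 0 0 0 0 / 0 0 0 0 0 / 0 25 0 0 0 / 0 0 0 0 0 / 0 0 0 0 0

(0, 0)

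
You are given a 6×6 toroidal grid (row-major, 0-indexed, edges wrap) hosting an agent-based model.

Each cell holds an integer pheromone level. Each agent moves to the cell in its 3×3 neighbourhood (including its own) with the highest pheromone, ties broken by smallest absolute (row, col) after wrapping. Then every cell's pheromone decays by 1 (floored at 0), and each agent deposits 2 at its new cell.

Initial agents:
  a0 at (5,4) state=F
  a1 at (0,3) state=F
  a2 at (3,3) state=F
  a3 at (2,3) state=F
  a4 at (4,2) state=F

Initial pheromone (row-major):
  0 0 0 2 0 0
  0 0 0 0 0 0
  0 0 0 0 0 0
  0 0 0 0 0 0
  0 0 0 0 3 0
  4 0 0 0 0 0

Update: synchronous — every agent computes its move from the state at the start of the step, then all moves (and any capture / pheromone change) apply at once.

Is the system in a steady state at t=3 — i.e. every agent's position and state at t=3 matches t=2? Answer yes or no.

yes

t=1: a0@(4,4) a1@(0,3) a2@(4,4) a3@(1,2) a4@(3,1) | pheromone: 0 0 0 3 0 0 / 0 0 2 0 0 0 / 0 0 0 0 0 0 / 0 2 0 0 0 0 / 0 0 0 0 6 0 / 3 0 0 0 0 0
t=2: a0@(4,4) a1@(0,3) a2@(4,4) a3@(0,3) a4@(3,1) | pheromone: 0 0 0 6 0 0 / 0 0 1 0 0 0 / 0 0 0 0 0 0 / 0 3 0 0 0 0 / 0 0 0 0 9 0 / 2 0 0 0 0 0
t=3: a0@(4,4) a1@(0,3) a2@(4,4) a3@(0,3) a4@(3,1) | pheromone: 0 0 0 9 0 0 / 0 0 0 0 0 0 / 0 0 0 0 0 0 / 0 4 0 0 0 0 / 0 0 0 0 12 0 / 1 0 0 0 0 0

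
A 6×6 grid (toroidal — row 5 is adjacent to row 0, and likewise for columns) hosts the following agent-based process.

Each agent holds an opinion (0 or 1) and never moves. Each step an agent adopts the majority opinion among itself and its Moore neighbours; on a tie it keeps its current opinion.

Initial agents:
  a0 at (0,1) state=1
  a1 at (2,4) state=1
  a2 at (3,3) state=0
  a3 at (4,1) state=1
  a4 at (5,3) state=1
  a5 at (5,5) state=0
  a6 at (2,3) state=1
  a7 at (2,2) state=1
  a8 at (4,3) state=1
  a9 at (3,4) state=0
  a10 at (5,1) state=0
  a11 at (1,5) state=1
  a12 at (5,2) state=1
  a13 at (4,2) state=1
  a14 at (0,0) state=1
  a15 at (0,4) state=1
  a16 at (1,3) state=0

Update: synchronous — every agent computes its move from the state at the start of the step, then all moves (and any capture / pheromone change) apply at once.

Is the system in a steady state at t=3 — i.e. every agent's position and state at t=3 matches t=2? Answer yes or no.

yes

t=1: a0@(0,1):1 a1@(2,4):1 a2@(3,3):1 a3@(4,1):1 a4@(5,3):1 a5@(5,5):1 a6@(2,3):1 a7@(2,2):1 a8@(4,3):1 a9@(3,4):1 a10@(5,1):1 a11@(1,5):1 a12@(5,2):1 a13@(4,2):1 a14@(0,0):1 a15@(0,4):1 a16@(1,3):1
t=2: (unchanged — steady state)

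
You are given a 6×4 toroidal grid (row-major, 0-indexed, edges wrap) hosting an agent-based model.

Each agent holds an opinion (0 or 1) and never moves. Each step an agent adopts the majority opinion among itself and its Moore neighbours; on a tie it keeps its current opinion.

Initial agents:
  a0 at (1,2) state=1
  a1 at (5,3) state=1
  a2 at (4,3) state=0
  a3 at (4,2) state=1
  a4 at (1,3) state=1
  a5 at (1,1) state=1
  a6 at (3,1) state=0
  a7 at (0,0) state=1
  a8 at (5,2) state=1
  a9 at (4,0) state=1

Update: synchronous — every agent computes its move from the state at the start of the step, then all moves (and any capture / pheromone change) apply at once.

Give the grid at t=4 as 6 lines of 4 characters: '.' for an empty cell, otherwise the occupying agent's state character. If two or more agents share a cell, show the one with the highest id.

1...
.111
....
.1..
1.11
..11

t=1: a0@(1,2):1 a1@(5,3):1 a2@(4,3):1 a3@(4,2):1 a4@(1,3):1 a5@(1,1):1 a6@(3,1):1 a7@(0,0):1 a8@(5,2):1 a9@(4,0):1
t=2: (unchanged — steady state)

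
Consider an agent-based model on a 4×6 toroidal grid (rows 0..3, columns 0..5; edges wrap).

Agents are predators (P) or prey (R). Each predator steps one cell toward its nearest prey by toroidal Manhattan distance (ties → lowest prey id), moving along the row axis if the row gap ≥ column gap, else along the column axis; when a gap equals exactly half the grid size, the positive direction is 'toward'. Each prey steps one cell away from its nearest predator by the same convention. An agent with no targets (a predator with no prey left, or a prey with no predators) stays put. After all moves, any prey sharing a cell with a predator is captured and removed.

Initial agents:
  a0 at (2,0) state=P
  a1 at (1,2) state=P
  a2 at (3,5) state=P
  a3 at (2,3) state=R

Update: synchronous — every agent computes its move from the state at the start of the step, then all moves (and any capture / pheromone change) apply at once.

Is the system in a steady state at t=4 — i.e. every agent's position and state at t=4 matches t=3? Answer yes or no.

yes

t=1: a0@(2,1):P a1@(2,2):P a2@(3,4):P a3@(3,3):R
t=2: a0@(2,2):P a1@(3,2):P a2@(3,3):P
t=3: (unchanged — steady state)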